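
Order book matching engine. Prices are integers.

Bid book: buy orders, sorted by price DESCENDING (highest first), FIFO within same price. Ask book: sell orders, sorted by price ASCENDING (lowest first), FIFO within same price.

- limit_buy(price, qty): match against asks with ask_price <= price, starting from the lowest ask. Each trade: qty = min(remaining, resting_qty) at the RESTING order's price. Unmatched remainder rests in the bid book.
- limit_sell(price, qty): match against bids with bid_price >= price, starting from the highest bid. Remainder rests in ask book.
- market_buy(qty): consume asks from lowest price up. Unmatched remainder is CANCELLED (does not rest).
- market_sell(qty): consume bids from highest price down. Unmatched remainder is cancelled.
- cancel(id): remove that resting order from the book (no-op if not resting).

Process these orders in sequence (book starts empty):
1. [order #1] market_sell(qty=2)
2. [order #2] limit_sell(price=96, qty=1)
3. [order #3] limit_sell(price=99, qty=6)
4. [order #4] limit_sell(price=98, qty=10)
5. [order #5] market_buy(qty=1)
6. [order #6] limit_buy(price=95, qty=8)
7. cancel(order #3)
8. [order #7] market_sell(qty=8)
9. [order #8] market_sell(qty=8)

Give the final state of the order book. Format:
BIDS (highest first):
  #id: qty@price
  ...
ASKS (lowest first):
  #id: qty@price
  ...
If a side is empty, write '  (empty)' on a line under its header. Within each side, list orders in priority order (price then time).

Answer: BIDS (highest first):
  (empty)
ASKS (lowest first):
  #4: 10@98

Derivation:
After op 1 [order #1] market_sell(qty=2): fills=none; bids=[-] asks=[-]
After op 2 [order #2] limit_sell(price=96, qty=1): fills=none; bids=[-] asks=[#2:1@96]
After op 3 [order #3] limit_sell(price=99, qty=6): fills=none; bids=[-] asks=[#2:1@96 #3:6@99]
After op 4 [order #4] limit_sell(price=98, qty=10): fills=none; bids=[-] asks=[#2:1@96 #4:10@98 #3:6@99]
After op 5 [order #5] market_buy(qty=1): fills=#5x#2:1@96; bids=[-] asks=[#4:10@98 #3:6@99]
After op 6 [order #6] limit_buy(price=95, qty=8): fills=none; bids=[#6:8@95] asks=[#4:10@98 #3:6@99]
After op 7 cancel(order #3): fills=none; bids=[#6:8@95] asks=[#4:10@98]
After op 8 [order #7] market_sell(qty=8): fills=#6x#7:8@95; bids=[-] asks=[#4:10@98]
After op 9 [order #8] market_sell(qty=8): fills=none; bids=[-] asks=[#4:10@98]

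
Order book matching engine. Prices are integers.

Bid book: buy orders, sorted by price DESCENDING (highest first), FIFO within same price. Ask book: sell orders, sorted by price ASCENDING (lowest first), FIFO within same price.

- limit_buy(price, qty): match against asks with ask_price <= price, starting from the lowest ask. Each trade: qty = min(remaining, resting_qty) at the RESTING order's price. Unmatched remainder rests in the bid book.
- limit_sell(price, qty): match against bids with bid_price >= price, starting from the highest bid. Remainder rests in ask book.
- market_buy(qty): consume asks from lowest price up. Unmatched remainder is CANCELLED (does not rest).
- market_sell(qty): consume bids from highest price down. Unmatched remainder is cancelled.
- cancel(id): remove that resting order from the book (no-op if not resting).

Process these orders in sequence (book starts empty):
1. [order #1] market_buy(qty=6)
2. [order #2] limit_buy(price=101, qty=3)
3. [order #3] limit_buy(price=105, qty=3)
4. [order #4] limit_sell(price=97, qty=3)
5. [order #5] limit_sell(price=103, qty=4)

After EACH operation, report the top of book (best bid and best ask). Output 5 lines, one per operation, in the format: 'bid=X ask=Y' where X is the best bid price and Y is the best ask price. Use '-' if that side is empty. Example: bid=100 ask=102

After op 1 [order #1] market_buy(qty=6): fills=none; bids=[-] asks=[-]
After op 2 [order #2] limit_buy(price=101, qty=3): fills=none; bids=[#2:3@101] asks=[-]
After op 3 [order #3] limit_buy(price=105, qty=3): fills=none; bids=[#3:3@105 #2:3@101] asks=[-]
After op 4 [order #4] limit_sell(price=97, qty=3): fills=#3x#4:3@105; bids=[#2:3@101] asks=[-]
After op 5 [order #5] limit_sell(price=103, qty=4): fills=none; bids=[#2:3@101] asks=[#5:4@103]

Answer: bid=- ask=-
bid=101 ask=-
bid=105 ask=-
bid=101 ask=-
bid=101 ask=103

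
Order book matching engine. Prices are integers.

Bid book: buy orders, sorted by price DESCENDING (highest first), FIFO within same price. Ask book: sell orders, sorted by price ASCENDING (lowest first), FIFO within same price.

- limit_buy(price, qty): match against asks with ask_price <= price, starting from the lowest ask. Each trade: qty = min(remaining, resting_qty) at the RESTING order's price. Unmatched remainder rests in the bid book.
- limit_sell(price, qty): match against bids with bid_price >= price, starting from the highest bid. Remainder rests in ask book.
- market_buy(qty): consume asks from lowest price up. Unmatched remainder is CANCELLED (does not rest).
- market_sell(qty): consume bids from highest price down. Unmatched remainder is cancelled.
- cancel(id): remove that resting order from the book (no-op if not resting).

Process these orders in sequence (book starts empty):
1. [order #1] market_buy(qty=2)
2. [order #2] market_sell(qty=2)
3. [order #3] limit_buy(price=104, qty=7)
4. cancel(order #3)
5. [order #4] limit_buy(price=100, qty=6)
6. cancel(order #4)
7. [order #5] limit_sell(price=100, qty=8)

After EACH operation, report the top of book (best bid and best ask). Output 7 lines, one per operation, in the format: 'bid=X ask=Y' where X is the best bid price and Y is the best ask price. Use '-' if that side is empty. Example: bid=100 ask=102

Answer: bid=- ask=-
bid=- ask=-
bid=104 ask=-
bid=- ask=-
bid=100 ask=-
bid=- ask=-
bid=- ask=100

Derivation:
After op 1 [order #1] market_buy(qty=2): fills=none; bids=[-] asks=[-]
After op 2 [order #2] market_sell(qty=2): fills=none; bids=[-] asks=[-]
After op 3 [order #3] limit_buy(price=104, qty=7): fills=none; bids=[#3:7@104] asks=[-]
After op 4 cancel(order #3): fills=none; bids=[-] asks=[-]
After op 5 [order #4] limit_buy(price=100, qty=6): fills=none; bids=[#4:6@100] asks=[-]
After op 6 cancel(order #4): fills=none; bids=[-] asks=[-]
After op 7 [order #5] limit_sell(price=100, qty=8): fills=none; bids=[-] asks=[#5:8@100]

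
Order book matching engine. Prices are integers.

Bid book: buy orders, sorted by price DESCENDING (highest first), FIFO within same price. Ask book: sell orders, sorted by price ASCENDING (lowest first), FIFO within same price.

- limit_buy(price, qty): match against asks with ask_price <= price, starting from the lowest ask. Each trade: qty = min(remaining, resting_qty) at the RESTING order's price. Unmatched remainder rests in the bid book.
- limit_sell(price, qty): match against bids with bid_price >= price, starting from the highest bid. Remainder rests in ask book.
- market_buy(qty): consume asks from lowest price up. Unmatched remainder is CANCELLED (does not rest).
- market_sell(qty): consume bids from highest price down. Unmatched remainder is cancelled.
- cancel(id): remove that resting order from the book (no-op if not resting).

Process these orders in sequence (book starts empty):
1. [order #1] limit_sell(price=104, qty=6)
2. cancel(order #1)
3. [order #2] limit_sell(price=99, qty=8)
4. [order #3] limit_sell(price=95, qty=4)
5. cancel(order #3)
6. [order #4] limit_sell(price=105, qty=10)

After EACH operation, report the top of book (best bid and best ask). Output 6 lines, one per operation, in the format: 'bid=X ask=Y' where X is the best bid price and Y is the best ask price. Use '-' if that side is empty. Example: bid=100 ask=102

Answer: bid=- ask=104
bid=- ask=-
bid=- ask=99
bid=- ask=95
bid=- ask=99
bid=- ask=99

Derivation:
After op 1 [order #1] limit_sell(price=104, qty=6): fills=none; bids=[-] asks=[#1:6@104]
After op 2 cancel(order #1): fills=none; bids=[-] asks=[-]
After op 3 [order #2] limit_sell(price=99, qty=8): fills=none; bids=[-] asks=[#2:8@99]
After op 4 [order #3] limit_sell(price=95, qty=4): fills=none; bids=[-] asks=[#3:4@95 #2:8@99]
After op 5 cancel(order #3): fills=none; bids=[-] asks=[#2:8@99]
After op 6 [order #4] limit_sell(price=105, qty=10): fills=none; bids=[-] asks=[#2:8@99 #4:10@105]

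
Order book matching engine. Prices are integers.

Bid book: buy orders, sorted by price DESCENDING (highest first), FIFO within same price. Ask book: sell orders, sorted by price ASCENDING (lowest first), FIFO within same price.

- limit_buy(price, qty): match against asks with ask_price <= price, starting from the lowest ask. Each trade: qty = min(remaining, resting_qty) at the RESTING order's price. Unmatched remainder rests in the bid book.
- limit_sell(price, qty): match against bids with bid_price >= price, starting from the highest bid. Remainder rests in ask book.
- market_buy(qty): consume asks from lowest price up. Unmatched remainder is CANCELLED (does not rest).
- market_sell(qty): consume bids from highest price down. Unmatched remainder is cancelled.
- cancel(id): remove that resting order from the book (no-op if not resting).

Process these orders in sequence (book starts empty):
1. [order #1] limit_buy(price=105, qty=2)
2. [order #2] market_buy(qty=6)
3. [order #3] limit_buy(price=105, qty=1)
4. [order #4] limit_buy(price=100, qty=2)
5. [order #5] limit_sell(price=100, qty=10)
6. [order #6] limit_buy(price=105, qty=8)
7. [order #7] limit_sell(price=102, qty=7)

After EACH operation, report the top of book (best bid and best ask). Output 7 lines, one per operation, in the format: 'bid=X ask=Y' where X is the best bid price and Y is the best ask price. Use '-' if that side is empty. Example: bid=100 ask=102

Answer: bid=105 ask=-
bid=105 ask=-
bid=105 ask=-
bid=105 ask=-
bid=- ask=100
bid=105 ask=-
bid=- ask=102

Derivation:
After op 1 [order #1] limit_buy(price=105, qty=2): fills=none; bids=[#1:2@105] asks=[-]
After op 2 [order #2] market_buy(qty=6): fills=none; bids=[#1:2@105] asks=[-]
After op 3 [order #3] limit_buy(price=105, qty=1): fills=none; bids=[#1:2@105 #3:1@105] asks=[-]
After op 4 [order #4] limit_buy(price=100, qty=2): fills=none; bids=[#1:2@105 #3:1@105 #4:2@100] asks=[-]
After op 5 [order #5] limit_sell(price=100, qty=10): fills=#1x#5:2@105 #3x#5:1@105 #4x#5:2@100; bids=[-] asks=[#5:5@100]
After op 6 [order #6] limit_buy(price=105, qty=8): fills=#6x#5:5@100; bids=[#6:3@105] asks=[-]
After op 7 [order #7] limit_sell(price=102, qty=7): fills=#6x#7:3@105; bids=[-] asks=[#7:4@102]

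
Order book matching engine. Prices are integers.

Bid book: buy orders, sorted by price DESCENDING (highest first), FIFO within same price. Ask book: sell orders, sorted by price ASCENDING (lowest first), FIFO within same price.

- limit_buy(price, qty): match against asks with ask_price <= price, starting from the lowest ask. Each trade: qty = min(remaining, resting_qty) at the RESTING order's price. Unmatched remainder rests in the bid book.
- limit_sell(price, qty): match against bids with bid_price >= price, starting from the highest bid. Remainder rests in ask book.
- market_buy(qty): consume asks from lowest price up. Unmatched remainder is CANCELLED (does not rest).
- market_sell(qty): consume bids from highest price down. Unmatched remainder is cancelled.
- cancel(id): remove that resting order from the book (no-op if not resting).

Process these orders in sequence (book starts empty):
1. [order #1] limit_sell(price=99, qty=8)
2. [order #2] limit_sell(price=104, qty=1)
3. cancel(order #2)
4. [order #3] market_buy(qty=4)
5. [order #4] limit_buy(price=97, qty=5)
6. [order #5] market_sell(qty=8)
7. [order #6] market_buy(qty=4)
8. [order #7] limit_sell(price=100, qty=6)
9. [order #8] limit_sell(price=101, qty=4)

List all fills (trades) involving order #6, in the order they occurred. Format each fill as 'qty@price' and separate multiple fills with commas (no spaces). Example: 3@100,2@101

Answer: 4@99

Derivation:
After op 1 [order #1] limit_sell(price=99, qty=8): fills=none; bids=[-] asks=[#1:8@99]
After op 2 [order #2] limit_sell(price=104, qty=1): fills=none; bids=[-] asks=[#1:8@99 #2:1@104]
After op 3 cancel(order #2): fills=none; bids=[-] asks=[#1:8@99]
After op 4 [order #3] market_buy(qty=4): fills=#3x#1:4@99; bids=[-] asks=[#1:4@99]
After op 5 [order #4] limit_buy(price=97, qty=5): fills=none; bids=[#4:5@97] asks=[#1:4@99]
After op 6 [order #5] market_sell(qty=8): fills=#4x#5:5@97; bids=[-] asks=[#1:4@99]
After op 7 [order #6] market_buy(qty=4): fills=#6x#1:4@99; bids=[-] asks=[-]
After op 8 [order #7] limit_sell(price=100, qty=6): fills=none; bids=[-] asks=[#7:6@100]
After op 9 [order #8] limit_sell(price=101, qty=4): fills=none; bids=[-] asks=[#7:6@100 #8:4@101]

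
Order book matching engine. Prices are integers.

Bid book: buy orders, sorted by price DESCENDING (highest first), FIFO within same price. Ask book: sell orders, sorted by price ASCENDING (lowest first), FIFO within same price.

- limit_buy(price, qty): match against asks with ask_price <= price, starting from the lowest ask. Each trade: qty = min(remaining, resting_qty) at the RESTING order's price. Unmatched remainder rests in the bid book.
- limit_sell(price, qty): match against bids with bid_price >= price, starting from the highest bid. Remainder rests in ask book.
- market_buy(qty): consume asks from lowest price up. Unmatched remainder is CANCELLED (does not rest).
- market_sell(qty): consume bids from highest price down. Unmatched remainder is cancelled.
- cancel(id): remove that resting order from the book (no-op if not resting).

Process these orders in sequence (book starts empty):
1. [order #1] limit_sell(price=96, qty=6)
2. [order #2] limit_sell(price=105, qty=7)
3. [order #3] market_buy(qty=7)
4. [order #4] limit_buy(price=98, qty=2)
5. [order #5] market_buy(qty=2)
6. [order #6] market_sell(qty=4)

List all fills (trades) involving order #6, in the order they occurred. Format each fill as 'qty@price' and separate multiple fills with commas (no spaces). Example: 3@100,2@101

Answer: 2@98

Derivation:
After op 1 [order #1] limit_sell(price=96, qty=6): fills=none; bids=[-] asks=[#1:6@96]
After op 2 [order #2] limit_sell(price=105, qty=7): fills=none; bids=[-] asks=[#1:6@96 #2:7@105]
After op 3 [order #3] market_buy(qty=7): fills=#3x#1:6@96 #3x#2:1@105; bids=[-] asks=[#2:6@105]
After op 4 [order #4] limit_buy(price=98, qty=2): fills=none; bids=[#4:2@98] asks=[#2:6@105]
After op 5 [order #5] market_buy(qty=2): fills=#5x#2:2@105; bids=[#4:2@98] asks=[#2:4@105]
After op 6 [order #6] market_sell(qty=4): fills=#4x#6:2@98; bids=[-] asks=[#2:4@105]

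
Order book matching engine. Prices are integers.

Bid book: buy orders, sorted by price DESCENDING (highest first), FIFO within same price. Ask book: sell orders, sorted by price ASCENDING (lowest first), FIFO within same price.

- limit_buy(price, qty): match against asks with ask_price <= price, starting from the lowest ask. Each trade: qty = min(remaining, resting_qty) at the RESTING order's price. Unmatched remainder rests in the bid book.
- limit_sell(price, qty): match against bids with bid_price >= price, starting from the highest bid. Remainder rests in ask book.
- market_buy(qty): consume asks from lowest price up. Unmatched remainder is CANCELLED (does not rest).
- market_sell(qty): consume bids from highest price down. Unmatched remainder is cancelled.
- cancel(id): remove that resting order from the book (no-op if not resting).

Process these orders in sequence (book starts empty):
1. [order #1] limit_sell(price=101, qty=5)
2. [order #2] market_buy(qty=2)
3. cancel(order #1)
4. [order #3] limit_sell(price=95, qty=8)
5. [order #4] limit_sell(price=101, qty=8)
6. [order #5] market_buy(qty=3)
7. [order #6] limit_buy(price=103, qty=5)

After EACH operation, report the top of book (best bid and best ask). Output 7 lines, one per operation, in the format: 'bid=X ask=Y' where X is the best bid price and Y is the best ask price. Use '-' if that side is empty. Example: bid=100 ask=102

Answer: bid=- ask=101
bid=- ask=101
bid=- ask=-
bid=- ask=95
bid=- ask=95
bid=- ask=95
bid=- ask=101

Derivation:
After op 1 [order #1] limit_sell(price=101, qty=5): fills=none; bids=[-] asks=[#1:5@101]
After op 2 [order #2] market_buy(qty=2): fills=#2x#1:2@101; bids=[-] asks=[#1:3@101]
After op 3 cancel(order #1): fills=none; bids=[-] asks=[-]
After op 4 [order #3] limit_sell(price=95, qty=8): fills=none; bids=[-] asks=[#3:8@95]
After op 5 [order #4] limit_sell(price=101, qty=8): fills=none; bids=[-] asks=[#3:8@95 #4:8@101]
After op 6 [order #5] market_buy(qty=3): fills=#5x#3:3@95; bids=[-] asks=[#3:5@95 #4:8@101]
After op 7 [order #6] limit_buy(price=103, qty=5): fills=#6x#3:5@95; bids=[-] asks=[#4:8@101]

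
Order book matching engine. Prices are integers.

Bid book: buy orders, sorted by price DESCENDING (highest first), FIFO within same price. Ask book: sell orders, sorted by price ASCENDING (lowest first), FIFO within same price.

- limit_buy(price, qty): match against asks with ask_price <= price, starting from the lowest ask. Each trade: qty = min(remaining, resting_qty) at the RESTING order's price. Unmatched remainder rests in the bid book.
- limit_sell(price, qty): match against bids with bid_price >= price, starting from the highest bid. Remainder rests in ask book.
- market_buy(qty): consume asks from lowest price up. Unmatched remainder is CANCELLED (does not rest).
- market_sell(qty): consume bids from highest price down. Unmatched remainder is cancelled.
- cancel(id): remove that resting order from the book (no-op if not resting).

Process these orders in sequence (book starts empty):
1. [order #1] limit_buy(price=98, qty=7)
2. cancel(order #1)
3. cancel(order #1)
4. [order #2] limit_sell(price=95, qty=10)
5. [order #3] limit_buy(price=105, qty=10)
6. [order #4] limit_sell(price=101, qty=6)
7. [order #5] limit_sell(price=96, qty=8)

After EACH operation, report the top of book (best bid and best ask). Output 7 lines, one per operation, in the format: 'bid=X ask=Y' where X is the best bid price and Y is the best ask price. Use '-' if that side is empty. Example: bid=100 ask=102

Answer: bid=98 ask=-
bid=- ask=-
bid=- ask=-
bid=- ask=95
bid=- ask=-
bid=- ask=101
bid=- ask=96

Derivation:
After op 1 [order #1] limit_buy(price=98, qty=7): fills=none; bids=[#1:7@98] asks=[-]
After op 2 cancel(order #1): fills=none; bids=[-] asks=[-]
After op 3 cancel(order #1): fills=none; bids=[-] asks=[-]
After op 4 [order #2] limit_sell(price=95, qty=10): fills=none; bids=[-] asks=[#2:10@95]
After op 5 [order #3] limit_buy(price=105, qty=10): fills=#3x#2:10@95; bids=[-] asks=[-]
After op 6 [order #4] limit_sell(price=101, qty=6): fills=none; bids=[-] asks=[#4:6@101]
After op 7 [order #5] limit_sell(price=96, qty=8): fills=none; bids=[-] asks=[#5:8@96 #4:6@101]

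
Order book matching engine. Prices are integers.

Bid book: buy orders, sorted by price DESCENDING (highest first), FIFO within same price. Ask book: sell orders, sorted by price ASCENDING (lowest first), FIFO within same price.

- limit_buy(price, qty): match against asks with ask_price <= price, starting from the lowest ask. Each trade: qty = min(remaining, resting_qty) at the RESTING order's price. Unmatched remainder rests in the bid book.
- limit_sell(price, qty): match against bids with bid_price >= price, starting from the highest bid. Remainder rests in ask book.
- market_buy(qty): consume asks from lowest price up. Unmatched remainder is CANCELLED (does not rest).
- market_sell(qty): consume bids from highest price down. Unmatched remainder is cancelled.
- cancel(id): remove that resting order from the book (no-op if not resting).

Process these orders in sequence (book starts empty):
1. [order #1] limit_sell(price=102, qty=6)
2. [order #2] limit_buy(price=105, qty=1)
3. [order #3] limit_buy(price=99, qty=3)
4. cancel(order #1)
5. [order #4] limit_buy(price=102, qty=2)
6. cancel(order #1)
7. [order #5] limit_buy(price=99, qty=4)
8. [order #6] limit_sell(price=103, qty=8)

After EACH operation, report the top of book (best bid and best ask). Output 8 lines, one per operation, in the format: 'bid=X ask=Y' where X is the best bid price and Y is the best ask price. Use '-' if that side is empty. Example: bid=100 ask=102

Answer: bid=- ask=102
bid=- ask=102
bid=99 ask=102
bid=99 ask=-
bid=102 ask=-
bid=102 ask=-
bid=102 ask=-
bid=102 ask=103

Derivation:
After op 1 [order #1] limit_sell(price=102, qty=6): fills=none; bids=[-] asks=[#1:6@102]
After op 2 [order #2] limit_buy(price=105, qty=1): fills=#2x#1:1@102; bids=[-] asks=[#1:5@102]
After op 3 [order #3] limit_buy(price=99, qty=3): fills=none; bids=[#3:3@99] asks=[#1:5@102]
After op 4 cancel(order #1): fills=none; bids=[#3:3@99] asks=[-]
After op 5 [order #4] limit_buy(price=102, qty=2): fills=none; bids=[#4:2@102 #3:3@99] asks=[-]
After op 6 cancel(order #1): fills=none; bids=[#4:2@102 #3:3@99] asks=[-]
After op 7 [order #5] limit_buy(price=99, qty=4): fills=none; bids=[#4:2@102 #3:3@99 #5:4@99] asks=[-]
After op 8 [order #6] limit_sell(price=103, qty=8): fills=none; bids=[#4:2@102 #3:3@99 #5:4@99] asks=[#6:8@103]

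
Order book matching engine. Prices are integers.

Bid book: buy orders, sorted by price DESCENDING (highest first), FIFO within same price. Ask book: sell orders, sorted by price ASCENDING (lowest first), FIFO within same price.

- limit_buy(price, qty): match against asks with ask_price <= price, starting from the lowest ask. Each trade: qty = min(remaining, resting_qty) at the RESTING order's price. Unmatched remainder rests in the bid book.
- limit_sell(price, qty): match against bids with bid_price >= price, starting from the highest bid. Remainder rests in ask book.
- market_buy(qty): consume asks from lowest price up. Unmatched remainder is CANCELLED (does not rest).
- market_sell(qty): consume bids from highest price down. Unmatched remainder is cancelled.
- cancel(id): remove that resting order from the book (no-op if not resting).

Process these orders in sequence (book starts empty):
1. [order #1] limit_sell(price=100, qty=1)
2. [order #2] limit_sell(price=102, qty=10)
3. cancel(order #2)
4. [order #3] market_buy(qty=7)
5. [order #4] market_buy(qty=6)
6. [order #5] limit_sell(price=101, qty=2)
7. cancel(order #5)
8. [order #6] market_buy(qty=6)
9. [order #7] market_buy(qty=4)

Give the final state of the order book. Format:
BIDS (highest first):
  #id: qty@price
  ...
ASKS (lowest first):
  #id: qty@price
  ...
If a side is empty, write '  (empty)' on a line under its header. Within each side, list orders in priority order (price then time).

Answer: BIDS (highest first):
  (empty)
ASKS (lowest first):
  (empty)

Derivation:
After op 1 [order #1] limit_sell(price=100, qty=1): fills=none; bids=[-] asks=[#1:1@100]
After op 2 [order #2] limit_sell(price=102, qty=10): fills=none; bids=[-] asks=[#1:1@100 #2:10@102]
After op 3 cancel(order #2): fills=none; bids=[-] asks=[#1:1@100]
After op 4 [order #3] market_buy(qty=7): fills=#3x#1:1@100; bids=[-] asks=[-]
After op 5 [order #4] market_buy(qty=6): fills=none; bids=[-] asks=[-]
After op 6 [order #5] limit_sell(price=101, qty=2): fills=none; bids=[-] asks=[#5:2@101]
After op 7 cancel(order #5): fills=none; bids=[-] asks=[-]
After op 8 [order #6] market_buy(qty=6): fills=none; bids=[-] asks=[-]
After op 9 [order #7] market_buy(qty=4): fills=none; bids=[-] asks=[-]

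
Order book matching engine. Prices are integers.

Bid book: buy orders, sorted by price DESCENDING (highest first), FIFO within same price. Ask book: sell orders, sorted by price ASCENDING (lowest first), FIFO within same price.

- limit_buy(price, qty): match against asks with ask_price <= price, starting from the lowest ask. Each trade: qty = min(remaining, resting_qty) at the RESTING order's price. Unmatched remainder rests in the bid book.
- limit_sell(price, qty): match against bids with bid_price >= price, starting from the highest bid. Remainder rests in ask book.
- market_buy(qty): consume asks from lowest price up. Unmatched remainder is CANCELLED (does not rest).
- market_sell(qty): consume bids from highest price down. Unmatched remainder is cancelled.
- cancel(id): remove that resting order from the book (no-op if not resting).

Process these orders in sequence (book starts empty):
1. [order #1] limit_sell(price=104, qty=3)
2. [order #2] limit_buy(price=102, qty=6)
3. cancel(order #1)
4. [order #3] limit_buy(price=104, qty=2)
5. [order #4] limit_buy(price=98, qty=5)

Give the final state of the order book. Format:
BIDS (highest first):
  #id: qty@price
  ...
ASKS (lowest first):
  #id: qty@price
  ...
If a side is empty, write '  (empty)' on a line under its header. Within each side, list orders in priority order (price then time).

Answer: BIDS (highest first):
  #3: 2@104
  #2: 6@102
  #4: 5@98
ASKS (lowest first):
  (empty)

Derivation:
After op 1 [order #1] limit_sell(price=104, qty=3): fills=none; bids=[-] asks=[#1:3@104]
After op 2 [order #2] limit_buy(price=102, qty=6): fills=none; bids=[#2:6@102] asks=[#1:3@104]
After op 3 cancel(order #1): fills=none; bids=[#2:6@102] asks=[-]
After op 4 [order #3] limit_buy(price=104, qty=2): fills=none; bids=[#3:2@104 #2:6@102] asks=[-]
After op 5 [order #4] limit_buy(price=98, qty=5): fills=none; bids=[#3:2@104 #2:6@102 #4:5@98] asks=[-]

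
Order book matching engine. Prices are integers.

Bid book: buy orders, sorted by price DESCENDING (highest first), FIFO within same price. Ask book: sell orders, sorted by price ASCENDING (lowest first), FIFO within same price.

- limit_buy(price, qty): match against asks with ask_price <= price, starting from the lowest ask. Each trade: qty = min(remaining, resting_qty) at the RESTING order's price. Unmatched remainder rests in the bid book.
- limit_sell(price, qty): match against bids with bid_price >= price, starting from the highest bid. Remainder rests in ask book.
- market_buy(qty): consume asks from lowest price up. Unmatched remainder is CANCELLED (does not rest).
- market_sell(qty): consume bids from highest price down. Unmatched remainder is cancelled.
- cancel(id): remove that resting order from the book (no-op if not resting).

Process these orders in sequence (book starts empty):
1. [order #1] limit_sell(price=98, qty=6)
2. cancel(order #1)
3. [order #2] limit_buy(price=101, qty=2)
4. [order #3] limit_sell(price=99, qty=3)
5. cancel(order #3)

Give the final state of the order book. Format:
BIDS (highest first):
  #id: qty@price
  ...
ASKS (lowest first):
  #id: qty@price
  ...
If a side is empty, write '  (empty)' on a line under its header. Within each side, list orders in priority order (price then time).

After op 1 [order #1] limit_sell(price=98, qty=6): fills=none; bids=[-] asks=[#1:6@98]
After op 2 cancel(order #1): fills=none; bids=[-] asks=[-]
After op 3 [order #2] limit_buy(price=101, qty=2): fills=none; bids=[#2:2@101] asks=[-]
After op 4 [order #3] limit_sell(price=99, qty=3): fills=#2x#3:2@101; bids=[-] asks=[#3:1@99]
After op 5 cancel(order #3): fills=none; bids=[-] asks=[-]

Answer: BIDS (highest first):
  (empty)
ASKS (lowest first):
  (empty)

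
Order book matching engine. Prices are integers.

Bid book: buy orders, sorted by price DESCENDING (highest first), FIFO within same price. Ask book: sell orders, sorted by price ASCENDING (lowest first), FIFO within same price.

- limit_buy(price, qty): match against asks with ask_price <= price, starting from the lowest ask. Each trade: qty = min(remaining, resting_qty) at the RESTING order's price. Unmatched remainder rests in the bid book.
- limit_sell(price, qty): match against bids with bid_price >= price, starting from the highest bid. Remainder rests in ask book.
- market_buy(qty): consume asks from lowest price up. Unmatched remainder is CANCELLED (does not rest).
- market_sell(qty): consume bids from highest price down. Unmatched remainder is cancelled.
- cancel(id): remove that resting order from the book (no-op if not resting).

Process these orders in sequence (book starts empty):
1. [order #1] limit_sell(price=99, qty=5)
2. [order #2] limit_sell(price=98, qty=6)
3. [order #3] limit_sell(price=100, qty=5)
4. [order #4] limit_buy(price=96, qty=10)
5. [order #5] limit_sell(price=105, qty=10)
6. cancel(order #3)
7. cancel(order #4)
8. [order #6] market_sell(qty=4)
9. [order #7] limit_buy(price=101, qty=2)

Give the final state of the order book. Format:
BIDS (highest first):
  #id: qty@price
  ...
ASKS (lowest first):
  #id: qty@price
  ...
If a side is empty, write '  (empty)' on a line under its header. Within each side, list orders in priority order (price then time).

After op 1 [order #1] limit_sell(price=99, qty=5): fills=none; bids=[-] asks=[#1:5@99]
After op 2 [order #2] limit_sell(price=98, qty=6): fills=none; bids=[-] asks=[#2:6@98 #1:5@99]
After op 3 [order #3] limit_sell(price=100, qty=5): fills=none; bids=[-] asks=[#2:6@98 #1:5@99 #3:5@100]
After op 4 [order #4] limit_buy(price=96, qty=10): fills=none; bids=[#4:10@96] asks=[#2:6@98 #1:5@99 #3:5@100]
After op 5 [order #5] limit_sell(price=105, qty=10): fills=none; bids=[#4:10@96] asks=[#2:6@98 #1:5@99 #3:5@100 #5:10@105]
After op 6 cancel(order #3): fills=none; bids=[#4:10@96] asks=[#2:6@98 #1:5@99 #5:10@105]
After op 7 cancel(order #4): fills=none; bids=[-] asks=[#2:6@98 #1:5@99 #5:10@105]
After op 8 [order #6] market_sell(qty=4): fills=none; bids=[-] asks=[#2:6@98 #1:5@99 #5:10@105]
After op 9 [order #7] limit_buy(price=101, qty=2): fills=#7x#2:2@98; bids=[-] asks=[#2:4@98 #1:5@99 #5:10@105]

Answer: BIDS (highest first):
  (empty)
ASKS (lowest first):
  #2: 4@98
  #1: 5@99
  #5: 10@105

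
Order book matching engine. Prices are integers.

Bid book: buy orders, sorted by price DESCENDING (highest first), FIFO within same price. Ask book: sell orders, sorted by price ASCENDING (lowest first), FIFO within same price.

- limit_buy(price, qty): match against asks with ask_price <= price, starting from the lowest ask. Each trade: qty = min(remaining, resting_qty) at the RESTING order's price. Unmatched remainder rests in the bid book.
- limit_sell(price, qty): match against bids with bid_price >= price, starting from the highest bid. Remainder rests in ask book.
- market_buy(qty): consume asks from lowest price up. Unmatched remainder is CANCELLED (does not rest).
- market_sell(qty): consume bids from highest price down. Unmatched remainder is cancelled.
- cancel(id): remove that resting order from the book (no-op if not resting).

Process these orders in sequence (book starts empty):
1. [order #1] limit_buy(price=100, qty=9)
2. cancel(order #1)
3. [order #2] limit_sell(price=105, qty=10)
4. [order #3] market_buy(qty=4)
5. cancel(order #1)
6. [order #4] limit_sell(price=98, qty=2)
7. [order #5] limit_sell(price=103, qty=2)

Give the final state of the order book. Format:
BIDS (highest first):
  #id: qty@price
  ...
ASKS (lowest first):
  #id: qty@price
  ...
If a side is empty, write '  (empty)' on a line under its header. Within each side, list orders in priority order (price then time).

After op 1 [order #1] limit_buy(price=100, qty=9): fills=none; bids=[#1:9@100] asks=[-]
After op 2 cancel(order #1): fills=none; bids=[-] asks=[-]
After op 3 [order #2] limit_sell(price=105, qty=10): fills=none; bids=[-] asks=[#2:10@105]
After op 4 [order #3] market_buy(qty=4): fills=#3x#2:4@105; bids=[-] asks=[#2:6@105]
After op 5 cancel(order #1): fills=none; bids=[-] asks=[#2:6@105]
After op 6 [order #4] limit_sell(price=98, qty=2): fills=none; bids=[-] asks=[#4:2@98 #2:6@105]
After op 7 [order #5] limit_sell(price=103, qty=2): fills=none; bids=[-] asks=[#4:2@98 #5:2@103 #2:6@105]

Answer: BIDS (highest first):
  (empty)
ASKS (lowest first):
  #4: 2@98
  #5: 2@103
  #2: 6@105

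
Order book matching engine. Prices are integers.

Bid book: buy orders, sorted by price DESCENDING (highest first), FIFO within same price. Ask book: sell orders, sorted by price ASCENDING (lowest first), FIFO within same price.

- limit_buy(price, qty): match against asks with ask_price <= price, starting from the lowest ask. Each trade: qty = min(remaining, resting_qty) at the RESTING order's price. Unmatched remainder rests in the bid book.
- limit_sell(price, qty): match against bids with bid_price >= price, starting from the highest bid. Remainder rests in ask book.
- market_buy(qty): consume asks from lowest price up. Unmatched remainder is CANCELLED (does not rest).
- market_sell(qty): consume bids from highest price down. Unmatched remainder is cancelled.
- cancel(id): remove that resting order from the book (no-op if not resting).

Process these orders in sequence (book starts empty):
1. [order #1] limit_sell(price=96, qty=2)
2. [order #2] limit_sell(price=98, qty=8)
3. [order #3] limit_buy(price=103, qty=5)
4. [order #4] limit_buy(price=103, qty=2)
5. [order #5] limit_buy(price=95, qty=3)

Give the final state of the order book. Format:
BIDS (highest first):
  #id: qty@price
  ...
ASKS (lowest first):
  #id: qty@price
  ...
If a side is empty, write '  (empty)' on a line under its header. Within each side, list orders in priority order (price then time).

Answer: BIDS (highest first):
  #5: 3@95
ASKS (lowest first):
  #2: 3@98

Derivation:
After op 1 [order #1] limit_sell(price=96, qty=2): fills=none; bids=[-] asks=[#1:2@96]
After op 2 [order #2] limit_sell(price=98, qty=8): fills=none; bids=[-] asks=[#1:2@96 #2:8@98]
After op 3 [order #3] limit_buy(price=103, qty=5): fills=#3x#1:2@96 #3x#2:3@98; bids=[-] asks=[#2:5@98]
After op 4 [order #4] limit_buy(price=103, qty=2): fills=#4x#2:2@98; bids=[-] asks=[#2:3@98]
After op 5 [order #5] limit_buy(price=95, qty=3): fills=none; bids=[#5:3@95] asks=[#2:3@98]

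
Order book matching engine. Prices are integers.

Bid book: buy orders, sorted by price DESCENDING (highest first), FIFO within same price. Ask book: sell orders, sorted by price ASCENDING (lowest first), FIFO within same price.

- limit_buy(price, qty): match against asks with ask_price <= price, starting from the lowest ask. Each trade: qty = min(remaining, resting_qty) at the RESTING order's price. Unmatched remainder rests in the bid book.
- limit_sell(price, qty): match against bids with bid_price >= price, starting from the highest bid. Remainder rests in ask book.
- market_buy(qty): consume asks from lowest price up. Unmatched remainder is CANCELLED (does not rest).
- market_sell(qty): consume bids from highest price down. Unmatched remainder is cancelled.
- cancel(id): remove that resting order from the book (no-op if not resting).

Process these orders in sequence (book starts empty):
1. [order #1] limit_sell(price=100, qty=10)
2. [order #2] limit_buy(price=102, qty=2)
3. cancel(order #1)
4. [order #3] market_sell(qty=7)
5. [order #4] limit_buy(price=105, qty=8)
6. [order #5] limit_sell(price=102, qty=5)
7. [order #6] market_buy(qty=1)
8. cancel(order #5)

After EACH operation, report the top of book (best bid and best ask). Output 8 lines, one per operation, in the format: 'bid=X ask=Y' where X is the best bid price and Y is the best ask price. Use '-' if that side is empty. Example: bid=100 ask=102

Answer: bid=- ask=100
bid=- ask=100
bid=- ask=-
bid=- ask=-
bid=105 ask=-
bid=105 ask=-
bid=105 ask=-
bid=105 ask=-

Derivation:
After op 1 [order #1] limit_sell(price=100, qty=10): fills=none; bids=[-] asks=[#1:10@100]
After op 2 [order #2] limit_buy(price=102, qty=2): fills=#2x#1:2@100; bids=[-] asks=[#1:8@100]
After op 3 cancel(order #1): fills=none; bids=[-] asks=[-]
After op 4 [order #3] market_sell(qty=7): fills=none; bids=[-] asks=[-]
After op 5 [order #4] limit_buy(price=105, qty=8): fills=none; bids=[#4:8@105] asks=[-]
After op 6 [order #5] limit_sell(price=102, qty=5): fills=#4x#5:5@105; bids=[#4:3@105] asks=[-]
After op 7 [order #6] market_buy(qty=1): fills=none; bids=[#4:3@105] asks=[-]
After op 8 cancel(order #5): fills=none; bids=[#4:3@105] asks=[-]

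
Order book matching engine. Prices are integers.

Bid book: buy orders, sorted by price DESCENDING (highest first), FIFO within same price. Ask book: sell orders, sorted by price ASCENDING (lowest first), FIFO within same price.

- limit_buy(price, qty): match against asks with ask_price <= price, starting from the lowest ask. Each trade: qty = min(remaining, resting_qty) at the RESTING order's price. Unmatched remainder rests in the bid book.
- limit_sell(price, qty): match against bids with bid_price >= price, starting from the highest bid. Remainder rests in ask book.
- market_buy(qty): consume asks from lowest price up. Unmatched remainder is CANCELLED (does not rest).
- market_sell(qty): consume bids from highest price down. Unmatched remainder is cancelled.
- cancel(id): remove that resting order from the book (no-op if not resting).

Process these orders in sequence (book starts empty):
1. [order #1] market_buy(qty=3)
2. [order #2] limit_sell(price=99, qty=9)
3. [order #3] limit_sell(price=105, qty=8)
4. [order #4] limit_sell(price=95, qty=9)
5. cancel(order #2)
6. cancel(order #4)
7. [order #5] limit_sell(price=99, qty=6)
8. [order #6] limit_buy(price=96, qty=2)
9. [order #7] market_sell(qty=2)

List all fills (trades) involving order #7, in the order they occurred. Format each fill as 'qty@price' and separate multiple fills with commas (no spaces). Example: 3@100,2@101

After op 1 [order #1] market_buy(qty=3): fills=none; bids=[-] asks=[-]
After op 2 [order #2] limit_sell(price=99, qty=9): fills=none; bids=[-] asks=[#2:9@99]
After op 3 [order #3] limit_sell(price=105, qty=8): fills=none; bids=[-] asks=[#2:9@99 #3:8@105]
After op 4 [order #4] limit_sell(price=95, qty=9): fills=none; bids=[-] asks=[#4:9@95 #2:9@99 #3:8@105]
After op 5 cancel(order #2): fills=none; bids=[-] asks=[#4:9@95 #3:8@105]
After op 6 cancel(order #4): fills=none; bids=[-] asks=[#3:8@105]
After op 7 [order #5] limit_sell(price=99, qty=6): fills=none; bids=[-] asks=[#5:6@99 #3:8@105]
After op 8 [order #6] limit_buy(price=96, qty=2): fills=none; bids=[#6:2@96] asks=[#5:6@99 #3:8@105]
After op 9 [order #7] market_sell(qty=2): fills=#6x#7:2@96; bids=[-] asks=[#5:6@99 #3:8@105]

Answer: 2@96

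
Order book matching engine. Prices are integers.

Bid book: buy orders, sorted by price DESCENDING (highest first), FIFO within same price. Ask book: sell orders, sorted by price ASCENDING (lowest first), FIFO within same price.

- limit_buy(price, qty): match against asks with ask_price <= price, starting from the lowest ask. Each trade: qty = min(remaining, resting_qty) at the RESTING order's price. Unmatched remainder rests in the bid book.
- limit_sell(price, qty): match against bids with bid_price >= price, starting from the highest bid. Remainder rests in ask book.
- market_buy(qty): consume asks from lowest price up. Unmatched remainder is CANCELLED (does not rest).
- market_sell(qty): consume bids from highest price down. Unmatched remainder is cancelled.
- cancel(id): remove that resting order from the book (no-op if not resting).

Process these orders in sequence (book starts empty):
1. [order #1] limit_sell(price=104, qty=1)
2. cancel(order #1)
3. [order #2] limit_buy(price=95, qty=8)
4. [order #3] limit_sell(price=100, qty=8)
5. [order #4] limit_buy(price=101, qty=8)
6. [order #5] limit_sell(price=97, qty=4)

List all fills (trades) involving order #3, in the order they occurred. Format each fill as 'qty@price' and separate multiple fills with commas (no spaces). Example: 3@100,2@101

Answer: 8@100

Derivation:
After op 1 [order #1] limit_sell(price=104, qty=1): fills=none; bids=[-] asks=[#1:1@104]
After op 2 cancel(order #1): fills=none; bids=[-] asks=[-]
After op 3 [order #2] limit_buy(price=95, qty=8): fills=none; bids=[#2:8@95] asks=[-]
After op 4 [order #3] limit_sell(price=100, qty=8): fills=none; bids=[#2:8@95] asks=[#3:8@100]
After op 5 [order #4] limit_buy(price=101, qty=8): fills=#4x#3:8@100; bids=[#2:8@95] asks=[-]
After op 6 [order #5] limit_sell(price=97, qty=4): fills=none; bids=[#2:8@95] asks=[#5:4@97]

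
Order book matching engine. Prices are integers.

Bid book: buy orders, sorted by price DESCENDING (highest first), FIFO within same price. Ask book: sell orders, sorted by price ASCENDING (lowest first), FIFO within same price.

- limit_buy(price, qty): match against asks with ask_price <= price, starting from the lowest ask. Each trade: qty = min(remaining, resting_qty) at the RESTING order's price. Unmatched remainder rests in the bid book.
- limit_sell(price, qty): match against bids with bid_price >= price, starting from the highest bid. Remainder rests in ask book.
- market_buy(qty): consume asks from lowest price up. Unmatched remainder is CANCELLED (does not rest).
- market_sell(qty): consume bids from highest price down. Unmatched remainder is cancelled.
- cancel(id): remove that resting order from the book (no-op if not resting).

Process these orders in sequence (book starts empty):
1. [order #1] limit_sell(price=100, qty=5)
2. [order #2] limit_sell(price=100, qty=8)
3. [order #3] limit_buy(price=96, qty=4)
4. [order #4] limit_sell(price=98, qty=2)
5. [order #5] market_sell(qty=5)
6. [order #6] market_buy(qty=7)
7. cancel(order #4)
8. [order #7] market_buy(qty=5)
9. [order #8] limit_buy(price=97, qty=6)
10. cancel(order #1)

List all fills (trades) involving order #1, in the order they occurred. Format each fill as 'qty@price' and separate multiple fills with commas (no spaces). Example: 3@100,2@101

Answer: 5@100

Derivation:
After op 1 [order #1] limit_sell(price=100, qty=5): fills=none; bids=[-] asks=[#1:5@100]
After op 2 [order #2] limit_sell(price=100, qty=8): fills=none; bids=[-] asks=[#1:5@100 #2:8@100]
After op 3 [order #3] limit_buy(price=96, qty=4): fills=none; bids=[#3:4@96] asks=[#1:5@100 #2:8@100]
After op 4 [order #4] limit_sell(price=98, qty=2): fills=none; bids=[#3:4@96] asks=[#4:2@98 #1:5@100 #2:8@100]
After op 5 [order #5] market_sell(qty=5): fills=#3x#5:4@96; bids=[-] asks=[#4:2@98 #1:5@100 #2:8@100]
After op 6 [order #6] market_buy(qty=7): fills=#6x#4:2@98 #6x#1:5@100; bids=[-] asks=[#2:8@100]
After op 7 cancel(order #4): fills=none; bids=[-] asks=[#2:8@100]
After op 8 [order #7] market_buy(qty=5): fills=#7x#2:5@100; bids=[-] asks=[#2:3@100]
After op 9 [order #8] limit_buy(price=97, qty=6): fills=none; bids=[#8:6@97] asks=[#2:3@100]
After op 10 cancel(order #1): fills=none; bids=[#8:6@97] asks=[#2:3@100]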